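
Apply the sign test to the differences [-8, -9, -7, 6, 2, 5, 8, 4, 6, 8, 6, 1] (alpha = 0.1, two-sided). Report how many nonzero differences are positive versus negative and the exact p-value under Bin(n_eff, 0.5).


Step 1: Discard zero differences. Original n = 12; n_eff = number of nonzero differences = 12.
Nonzero differences (with sign): -8, -9, -7, +6, +2, +5, +8, +4, +6, +8, +6, +1
Step 2: Count signs: positive = 9, negative = 3.
Step 3: Under H0: P(positive) = 0.5, so the number of positives S ~ Bin(12, 0.5).
Step 4: Two-sided exact p-value = sum of Bin(12,0.5) probabilities at or below the observed probability = 0.145996.
Step 5: alpha = 0.1. fail to reject H0.

n_eff = 12, pos = 9, neg = 3, p = 0.145996, fail to reject H0.


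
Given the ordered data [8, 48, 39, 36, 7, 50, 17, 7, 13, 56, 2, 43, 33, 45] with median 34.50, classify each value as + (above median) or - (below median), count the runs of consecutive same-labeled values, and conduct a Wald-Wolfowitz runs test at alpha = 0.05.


Step 1: Compute median = 34.50; label A = above, B = below.
Labels in order: BAAABABBBABABA  (n_A = 7, n_B = 7)
Step 2: Count runs R = 10.
Step 3: Under H0 (random ordering), E[R] = 2*n_A*n_B/(n_A+n_B) + 1 = 2*7*7/14 + 1 = 8.0000.
        Var[R] = 2*n_A*n_B*(2*n_A*n_B - n_A - n_B) / ((n_A+n_B)^2 * (n_A+n_B-1)) = 8232/2548 = 3.2308.
        SD[R] = 1.7974.
Step 4: Continuity-corrected z = (R - 0.5 - E[R]) / SD[R] = (10 - 0.5 - 8.0000) / 1.7974 = 0.8345.
Step 5: Two-sided p-value via normal approximation = 2*(1 - Phi(|z|)) = 0.403986.
Step 6: alpha = 0.05. fail to reject H0.

R = 10, z = 0.8345, p = 0.403986, fail to reject H0.


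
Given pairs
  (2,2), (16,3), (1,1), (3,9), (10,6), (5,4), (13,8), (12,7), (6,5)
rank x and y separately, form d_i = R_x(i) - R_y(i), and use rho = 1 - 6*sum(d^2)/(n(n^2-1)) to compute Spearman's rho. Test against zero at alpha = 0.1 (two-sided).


Step 1: Rank x and y separately (midranks; no ties here).
rank(x): 2->2, 16->9, 1->1, 3->3, 10->6, 5->4, 13->8, 12->7, 6->5
rank(y): 2->2, 3->3, 1->1, 9->9, 6->6, 4->4, 8->8, 7->7, 5->5
Step 2: d_i = R_x(i) - R_y(i); compute d_i^2.
  (2-2)^2=0, (9-3)^2=36, (1-1)^2=0, (3-9)^2=36, (6-6)^2=0, (4-4)^2=0, (8-8)^2=0, (7-7)^2=0, (5-5)^2=0
sum(d^2) = 72.
Step 3: rho = 1 - 6*72 / (9*(9^2 - 1)) = 1 - 432/720 = 0.400000.
Step 4: Under H0, t = rho * sqrt((n-2)/(1-rho^2)) = 1.1547 ~ t(7).
Step 5: Two-sided p-value from the t-distribution with 7 df = 0.286105.
Step 6: alpha = 0.1. fail to reject H0.

rho = 0.4000, p = 0.286105, fail to reject H0 at alpha = 0.1.


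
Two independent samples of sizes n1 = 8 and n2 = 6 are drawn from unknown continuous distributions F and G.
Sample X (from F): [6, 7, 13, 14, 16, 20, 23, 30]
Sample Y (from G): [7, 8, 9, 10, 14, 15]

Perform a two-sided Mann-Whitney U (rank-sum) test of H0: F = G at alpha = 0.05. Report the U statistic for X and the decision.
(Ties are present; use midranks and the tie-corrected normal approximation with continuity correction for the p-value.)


Step 1: Combine and sort all 14 observations; assign midranks.
sorted (value, group): (6,X), (7,X), (7,Y), (8,Y), (9,Y), (10,Y), (13,X), (14,X), (14,Y), (15,Y), (16,X), (20,X), (23,X), (30,X)
ranks: 6->1, 7->2.5, 7->2.5, 8->4, 9->5, 10->6, 13->7, 14->8.5, 14->8.5, 15->10, 16->11, 20->12, 23->13, 30->14
Step 2: Rank sum for X: R1 = 1 + 2.5 + 7 + 8.5 + 11 + 12 + 13 + 14 = 69.
Step 3: U_X = R1 - n1(n1+1)/2 = 69 - 8*9/2 = 69 - 36 = 33.
       U_Y = n1*n2 - U_X = 48 - 33 = 15.
Step 4: Ties are present, so use the tie-corrected normal approximation (with continuity correction) for the p-value.
Step 5: p-value = 0.271435; compare to alpha = 0.05. fail to reject H0.

U_X = 33, p = 0.271435, fail to reject H0 at alpha = 0.05.


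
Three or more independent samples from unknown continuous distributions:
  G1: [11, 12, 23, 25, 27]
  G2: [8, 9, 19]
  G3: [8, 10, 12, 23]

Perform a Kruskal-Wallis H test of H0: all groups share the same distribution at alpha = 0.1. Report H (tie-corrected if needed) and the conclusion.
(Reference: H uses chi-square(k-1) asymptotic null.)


Step 1: Combine all N = 12 observations and assign midranks.
sorted (value, group, rank): (8,G2,1.5), (8,G3,1.5), (9,G2,3), (10,G3,4), (11,G1,5), (12,G1,6.5), (12,G3,6.5), (19,G2,8), (23,G1,9.5), (23,G3,9.5), (25,G1,11), (27,G1,12)
Step 2: Sum ranks within each group.
R_1 = 44 (n_1 = 5)
R_2 = 12.5 (n_2 = 3)
R_3 = 21.5 (n_3 = 4)
Step 3: H = 12/(N(N+1)) * sum(R_i^2/n_i) - 3(N+1)
     = 12/(12*13) * (44^2/5 + 12.5^2/3 + 21.5^2/4) - 3*13
     = 0.076923 * 554.846 - 39
     = 3.680449.
Step 4: Ties present; correction factor C = 1 - 18/(12^3 - 12) = 0.989510. Corrected H = 3.680449 / 0.989510 = 3.719464.
Step 5: Under H0, H ~ chi^2(2); p-value = 0.155714.
Step 6: alpha = 0.1. fail to reject H0.

H = 3.7195, df = 2, p = 0.155714, fail to reject H0.


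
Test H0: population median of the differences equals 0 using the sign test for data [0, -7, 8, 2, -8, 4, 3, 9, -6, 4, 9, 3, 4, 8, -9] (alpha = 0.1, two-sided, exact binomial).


Step 1: Discard zero differences. Original n = 15; n_eff = number of nonzero differences = 14.
Nonzero differences (with sign): -7, +8, +2, -8, +4, +3, +9, -6, +4, +9, +3, +4, +8, -9
Step 2: Count signs: positive = 10, negative = 4.
Step 3: Under H0: P(positive) = 0.5, so the number of positives S ~ Bin(14, 0.5).
Step 4: Two-sided exact p-value = sum of Bin(14,0.5) probabilities at or below the observed probability = 0.179565.
Step 5: alpha = 0.1. fail to reject H0.

n_eff = 14, pos = 10, neg = 4, p = 0.179565, fail to reject H0.


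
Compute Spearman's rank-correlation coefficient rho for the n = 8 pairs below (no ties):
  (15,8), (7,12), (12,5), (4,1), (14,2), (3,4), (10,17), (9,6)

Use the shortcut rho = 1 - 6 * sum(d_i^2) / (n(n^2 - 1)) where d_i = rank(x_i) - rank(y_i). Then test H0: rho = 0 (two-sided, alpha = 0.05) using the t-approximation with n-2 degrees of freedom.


Step 1: Rank x and y separately (midranks; no ties here).
rank(x): 15->8, 7->3, 12->6, 4->2, 14->7, 3->1, 10->5, 9->4
rank(y): 8->6, 12->7, 5->4, 1->1, 2->2, 4->3, 17->8, 6->5
Step 2: d_i = R_x(i) - R_y(i); compute d_i^2.
  (8-6)^2=4, (3-7)^2=16, (6-4)^2=4, (2-1)^2=1, (7-2)^2=25, (1-3)^2=4, (5-8)^2=9, (4-5)^2=1
sum(d^2) = 64.
Step 3: rho = 1 - 6*64 / (8*(8^2 - 1)) = 1 - 384/504 = 0.238095.
Step 4: Under H0, t = rho * sqrt((n-2)/(1-rho^2)) = 0.6005 ~ t(6).
Step 5: Two-sided p-value from the t-distribution with 6 df = 0.570156.
Step 6: alpha = 0.05. fail to reject H0.

rho = 0.2381, p = 0.570156, fail to reject H0 at alpha = 0.05.


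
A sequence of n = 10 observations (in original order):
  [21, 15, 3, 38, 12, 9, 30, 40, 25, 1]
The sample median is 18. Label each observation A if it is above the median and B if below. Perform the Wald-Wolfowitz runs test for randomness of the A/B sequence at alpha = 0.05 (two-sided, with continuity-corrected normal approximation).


Step 1: Compute median = 18; label A = above, B = below.
Labels in order: ABBABBAAAB  (n_A = 5, n_B = 5)
Step 2: Count runs R = 6.
Step 3: Under H0 (random ordering), E[R] = 2*n_A*n_B/(n_A+n_B) + 1 = 2*5*5/10 + 1 = 6.0000.
        Var[R] = 2*n_A*n_B*(2*n_A*n_B - n_A - n_B) / ((n_A+n_B)^2 * (n_A+n_B-1)) = 2000/900 = 2.2222.
        SD[R] = 1.4907.
Step 4: R = E[R], so z = 0 with no continuity correction.
Step 5: Two-sided p-value via normal approximation = 2*(1 - Phi(|z|)) = 1.000000.
Step 6: alpha = 0.05. fail to reject H0.

R = 6, z = 0.0000, p = 1.000000, fail to reject H0.


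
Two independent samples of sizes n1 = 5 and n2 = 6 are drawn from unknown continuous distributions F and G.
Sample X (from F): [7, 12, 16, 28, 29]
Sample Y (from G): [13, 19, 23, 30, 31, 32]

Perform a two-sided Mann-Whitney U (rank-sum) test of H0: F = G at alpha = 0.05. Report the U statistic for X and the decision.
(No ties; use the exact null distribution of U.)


Step 1: Combine and sort all 11 observations; assign midranks.
sorted (value, group): (7,X), (12,X), (13,Y), (16,X), (19,Y), (23,Y), (28,X), (29,X), (30,Y), (31,Y), (32,Y)
ranks: 7->1, 12->2, 13->3, 16->4, 19->5, 23->6, 28->7, 29->8, 30->9, 31->10, 32->11
Step 2: Rank sum for X: R1 = 1 + 2 + 4 + 7 + 8 = 22.
Step 3: U_X = R1 - n1(n1+1)/2 = 22 - 5*6/2 = 22 - 15 = 7.
       U_Y = n1*n2 - U_X = 30 - 7 = 23.
Step 4: No ties, so the exact null distribution of U (based on enumerating the C(11,5) = 462 equally likely rank assignments) gives the two-sided p-value.
Step 5: p-value = 0.177489; compare to alpha = 0.05. fail to reject H0.

U_X = 7, p = 0.177489, fail to reject H0 at alpha = 0.05.


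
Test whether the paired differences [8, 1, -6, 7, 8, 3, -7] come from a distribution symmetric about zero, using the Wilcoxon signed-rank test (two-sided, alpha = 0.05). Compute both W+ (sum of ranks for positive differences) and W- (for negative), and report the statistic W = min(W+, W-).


Step 1: Drop any zero differences (none here) and take |d_i|.
|d| = [8, 1, 6, 7, 8, 3, 7]
Step 2: Midrank |d_i| (ties get averaged ranks).
ranks: |8|->6.5, |1|->1, |6|->3, |7|->4.5, |8|->6.5, |3|->2, |7|->4.5
Step 3: Attach original signs; sum ranks with positive sign and with negative sign.
W+ = 6.5 + 1 + 4.5 + 6.5 + 2 = 20.5
W- = 3 + 4.5 = 7.5
(Check: W+ + W- = 28 should equal n(n+1)/2 = 28.)
Step 4: Test statistic W = min(W+, W-) = 7.5.
Step 5: Ties in |d|, so use the tie-corrected normal approximation.
        E[W] = n(n+1)/4 = 7*8/4 = 14.
        Tie groups: |d|=7 (t=2), |d|=8 (t=2); sum(t^3 - t) = 12.
        Var[W] = n(n+1)(2n+1)/24 - sum(t^3-t)/48 = 840/24 - 12/48 = 34.75.
        z = (W - E[W]) / sqrt(Var[W]) = (7.5 - 14) / 5.8949 = -1.1026.
        Two-sided p = 2*Phi(z) = 0.270181.
Step 6: alpha = 0.05. fail to reject H0.

W+ = 20.5, W- = 7.5, W = min = 7.5, p = 0.270181, fail to reject H0.


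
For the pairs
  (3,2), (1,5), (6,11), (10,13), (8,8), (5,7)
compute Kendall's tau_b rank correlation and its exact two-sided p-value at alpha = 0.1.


Step 1: Enumerate the 15 unordered pairs (i,j) with i<j and classify each by sign(x_j-x_i) * sign(y_j-y_i).
  (1,2):dx=-2,dy=+3->D; (1,3):dx=+3,dy=+9->C; (1,4):dx=+7,dy=+11->C; (1,5):dx=+5,dy=+6->C
  (1,6):dx=+2,dy=+5->C; (2,3):dx=+5,dy=+6->C; (2,4):dx=+9,dy=+8->C; (2,5):dx=+7,dy=+3->C
  (2,6):dx=+4,dy=+2->C; (3,4):dx=+4,dy=+2->C; (3,5):dx=+2,dy=-3->D; (3,6):dx=-1,dy=-4->C
  (4,5):dx=-2,dy=-5->C; (4,6):dx=-5,dy=-6->C; (5,6):dx=-3,dy=-1->C
Step 2: C = 13, D = 2, total pairs = 15.
Step 3: tau = (C - D)/(n(n-1)/2) = (13 - 2)/15 = 0.733333.
Step 4: Exact two-sided p-value (enumerate n! = 720 permutations of y under H0): p = 0.055556.
Step 5: alpha = 0.1. reject H0.

tau_b = 0.7333 (C=13, D=2), p = 0.055556, reject H0.


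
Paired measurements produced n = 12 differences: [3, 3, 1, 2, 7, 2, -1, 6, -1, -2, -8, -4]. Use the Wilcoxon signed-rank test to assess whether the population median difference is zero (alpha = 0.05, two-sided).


Step 1: Drop any zero differences (none here) and take |d_i|.
|d| = [3, 3, 1, 2, 7, 2, 1, 6, 1, 2, 8, 4]
Step 2: Midrank |d_i| (ties get averaged ranks).
ranks: |3|->7.5, |3|->7.5, |1|->2, |2|->5, |7|->11, |2|->5, |1|->2, |6|->10, |1|->2, |2|->5, |8|->12, |4|->9
Step 3: Attach original signs; sum ranks with positive sign and with negative sign.
W+ = 7.5 + 7.5 + 2 + 5 + 11 + 5 + 10 = 48
W- = 2 + 2 + 5 + 12 + 9 = 30
(Check: W+ + W- = 78 should equal n(n+1)/2 = 78.)
Step 4: Test statistic W = min(W+, W-) = 30.
Step 5: Ties in |d|, so use the tie-corrected normal approximation.
        E[W] = n(n+1)/4 = 12*13/4 = 39.
        Tie groups: |d|=1 (t=3), |d|=2 (t=3), |d|=3 (t=2); sum(t^3 - t) = 54.
        Var[W] = n(n+1)(2n+1)/24 - sum(t^3-t)/48 = 3900/24 - 54/48 = 161.375.
        z = (W - E[W]) / sqrt(Var[W]) = (30 - 39) / 12.7033 = -0.7085.
        Two-sided p = 2*Phi(z) = 0.478650.
Step 6: alpha = 0.05. fail to reject H0.

W+ = 48, W- = 30, W = min = 30, p = 0.478650, fail to reject H0.


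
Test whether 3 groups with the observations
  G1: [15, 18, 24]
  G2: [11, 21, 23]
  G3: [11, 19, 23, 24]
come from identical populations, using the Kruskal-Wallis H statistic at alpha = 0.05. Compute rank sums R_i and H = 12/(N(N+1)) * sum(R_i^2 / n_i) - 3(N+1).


Step 1: Combine all N = 10 observations and assign midranks.
sorted (value, group, rank): (11,G2,1.5), (11,G3,1.5), (15,G1,3), (18,G1,4), (19,G3,5), (21,G2,6), (23,G2,7.5), (23,G3,7.5), (24,G1,9.5), (24,G3,9.5)
Step 2: Sum ranks within each group.
R_1 = 16.5 (n_1 = 3)
R_2 = 15 (n_2 = 3)
R_3 = 23.5 (n_3 = 4)
Step 3: H = 12/(N(N+1)) * sum(R_i^2/n_i) - 3(N+1)
     = 12/(10*11) * (16.5^2/3 + 15^2/3 + 23.5^2/4) - 3*11
     = 0.109091 * 303.812 - 33
     = 0.143182.
Step 4: Ties present; correction factor C = 1 - 18/(10^3 - 10) = 0.981818. Corrected H = 0.143182 / 0.981818 = 0.145833.
Step 5: Under H0, H ~ chi^2(2); p-value = 0.929678.
Step 6: alpha = 0.05. fail to reject H0.

H = 0.1458, df = 2, p = 0.929678, fail to reject H0.


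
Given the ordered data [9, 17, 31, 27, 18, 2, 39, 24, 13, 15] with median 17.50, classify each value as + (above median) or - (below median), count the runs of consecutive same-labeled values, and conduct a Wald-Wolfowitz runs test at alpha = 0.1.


Step 1: Compute median = 17.50; label A = above, B = below.
Labels in order: BBAAABAABB  (n_A = 5, n_B = 5)
Step 2: Count runs R = 5.
Step 3: Under H0 (random ordering), E[R] = 2*n_A*n_B/(n_A+n_B) + 1 = 2*5*5/10 + 1 = 6.0000.
        Var[R] = 2*n_A*n_B*(2*n_A*n_B - n_A - n_B) / ((n_A+n_B)^2 * (n_A+n_B-1)) = 2000/900 = 2.2222.
        SD[R] = 1.4907.
Step 4: Continuity-corrected z = (R + 0.5 - E[R]) / SD[R] = (5 + 0.5 - 6.0000) / 1.4907 = -0.3354.
Step 5: Two-sided p-value via normal approximation = 2*(1 - Phi(|z|)) = 0.737316.
Step 6: alpha = 0.1. fail to reject H0.

R = 5, z = -0.3354, p = 0.737316, fail to reject H0.


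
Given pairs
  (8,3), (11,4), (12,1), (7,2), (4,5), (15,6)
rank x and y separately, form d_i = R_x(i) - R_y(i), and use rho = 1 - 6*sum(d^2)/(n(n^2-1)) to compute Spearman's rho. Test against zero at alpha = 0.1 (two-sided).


Step 1: Rank x and y separately (midranks; no ties here).
rank(x): 8->3, 11->4, 12->5, 7->2, 4->1, 15->6
rank(y): 3->3, 4->4, 1->1, 2->2, 5->5, 6->6
Step 2: d_i = R_x(i) - R_y(i); compute d_i^2.
  (3-3)^2=0, (4-4)^2=0, (5-1)^2=16, (2-2)^2=0, (1-5)^2=16, (6-6)^2=0
sum(d^2) = 32.
Step 3: rho = 1 - 6*32 / (6*(6^2 - 1)) = 1 - 192/210 = 0.085714.
Step 4: Under H0, t = rho * sqrt((n-2)/(1-rho^2)) = 0.1721 ~ t(4).
Step 5: Two-sided p-value from the t-distribution with 4 df = 0.871743.
Step 6: alpha = 0.1. fail to reject H0.

rho = 0.0857, p = 0.871743, fail to reject H0 at alpha = 0.1.


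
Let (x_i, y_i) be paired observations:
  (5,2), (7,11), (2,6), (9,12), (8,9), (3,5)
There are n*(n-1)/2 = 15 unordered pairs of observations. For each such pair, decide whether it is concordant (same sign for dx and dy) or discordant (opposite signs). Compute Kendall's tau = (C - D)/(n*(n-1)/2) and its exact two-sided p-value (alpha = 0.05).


Step 1: Enumerate the 15 unordered pairs (i,j) with i<j and classify each by sign(x_j-x_i) * sign(y_j-y_i).
  (1,2):dx=+2,dy=+9->C; (1,3):dx=-3,dy=+4->D; (1,4):dx=+4,dy=+10->C; (1,5):dx=+3,dy=+7->C
  (1,6):dx=-2,dy=+3->D; (2,3):dx=-5,dy=-5->C; (2,4):dx=+2,dy=+1->C; (2,5):dx=+1,dy=-2->D
  (2,6):dx=-4,dy=-6->C; (3,4):dx=+7,dy=+6->C; (3,5):dx=+6,dy=+3->C; (3,6):dx=+1,dy=-1->D
  (4,5):dx=-1,dy=-3->C; (4,6):dx=-6,dy=-7->C; (5,6):dx=-5,dy=-4->C
Step 2: C = 11, D = 4, total pairs = 15.
Step 3: tau = (C - D)/(n(n-1)/2) = (11 - 4)/15 = 0.466667.
Step 4: Exact two-sided p-value (enumerate n! = 720 permutations of y under H0): p = 0.272222.
Step 5: alpha = 0.05. fail to reject H0.

tau_b = 0.4667 (C=11, D=4), p = 0.272222, fail to reject H0.


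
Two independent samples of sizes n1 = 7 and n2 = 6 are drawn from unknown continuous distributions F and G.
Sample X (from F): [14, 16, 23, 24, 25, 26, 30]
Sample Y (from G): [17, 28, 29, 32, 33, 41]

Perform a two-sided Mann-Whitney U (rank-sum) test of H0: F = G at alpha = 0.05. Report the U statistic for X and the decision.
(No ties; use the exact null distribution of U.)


Step 1: Combine and sort all 13 observations; assign midranks.
sorted (value, group): (14,X), (16,X), (17,Y), (23,X), (24,X), (25,X), (26,X), (28,Y), (29,Y), (30,X), (32,Y), (33,Y), (41,Y)
ranks: 14->1, 16->2, 17->3, 23->4, 24->5, 25->6, 26->7, 28->8, 29->9, 30->10, 32->11, 33->12, 41->13
Step 2: Rank sum for X: R1 = 1 + 2 + 4 + 5 + 6 + 7 + 10 = 35.
Step 3: U_X = R1 - n1(n1+1)/2 = 35 - 7*8/2 = 35 - 28 = 7.
       U_Y = n1*n2 - U_X = 42 - 7 = 35.
Step 4: No ties, so the exact null distribution of U (based on enumerating the C(13,7) = 1716 equally likely rank assignments) gives the two-sided p-value.
Step 5: p-value = 0.051282; compare to alpha = 0.05. fail to reject H0.

U_X = 7, p = 0.051282, fail to reject H0 at alpha = 0.05.


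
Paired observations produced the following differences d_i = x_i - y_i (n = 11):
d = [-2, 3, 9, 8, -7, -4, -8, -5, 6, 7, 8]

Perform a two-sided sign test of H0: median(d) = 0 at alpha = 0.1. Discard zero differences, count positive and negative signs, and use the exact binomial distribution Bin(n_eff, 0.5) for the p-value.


Step 1: Discard zero differences. Original n = 11; n_eff = number of nonzero differences = 11.
Nonzero differences (with sign): -2, +3, +9, +8, -7, -4, -8, -5, +6, +7, +8
Step 2: Count signs: positive = 6, negative = 5.
Step 3: Under H0: P(positive) = 0.5, so the number of positives S ~ Bin(11, 0.5).
Step 4: Two-sided exact p-value = sum of Bin(11,0.5) probabilities at or below the observed probability = 1.000000.
Step 5: alpha = 0.1. fail to reject H0.

n_eff = 11, pos = 6, neg = 5, p = 1.000000, fail to reject H0.


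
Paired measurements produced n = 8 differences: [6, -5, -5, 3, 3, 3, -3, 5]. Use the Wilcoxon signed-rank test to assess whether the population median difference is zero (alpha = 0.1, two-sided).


Step 1: Drop any zero differences (none here) and take |d_i|.
|d| = [6, 5, 5, 3, 3, 3, 3, 5]
Step 2: Midrank |d_i| (ties get averaged ranks).
ranks: |6|->8, |5|->6, |5|->6, |3|->2.5, |3|->2.5, |3|->2.5, |3|->2.5, |5|->6
Step 3: Attach original signs; sum ranks with positive sign and with negative sign.
W+ = 8 + 2.5 + 2.5 + 2.5 + 6 = 21.5
W- = 6 + 6 + 2.5 = 14.5
(Check: W+ + W- = 36 should equal n(n+1)/2 = 36.)
Step 4: Test statistic W = min(W+, W-) = 14.5.
Step 5: Ties in |d|, so use the tie-corrected normal approximation.
        E[W] = n(n+1)/4 = 8*9/4 = 18.
        Tie groups: |d|=3 (t=4), |d|=5 (t=3); sum(t^3 - t) = 84.
        Var[W] = n(n+1)(2n+1)/24 - sum(t^3-t)/48 = 1224/24 - 84/48 = 49.25.
        z = (W - E[W]) / sqrt(Var[W]) = (14.5 - 18) / 7.0178 = -0.4987.
        Two-sided p = 2*Phi(z) = 0.617970.
Step 6: alpha = 0.1. fail to reject H0.

W+ = 21.5, W- = 14.5, W = min = 14.5, p = 0.617970, fail to reject H0.


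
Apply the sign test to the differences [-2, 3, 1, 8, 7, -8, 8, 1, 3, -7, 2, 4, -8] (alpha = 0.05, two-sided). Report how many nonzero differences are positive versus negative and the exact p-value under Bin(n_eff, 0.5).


Step 1: Discard zero differences. Original n = 13; n_eff = number of nonzero differences = 13.
Nonzero differences (with sign): -2, +3, +1, +8, +7, -8, +8, +1, +3, -7, +2, +4, -8
Step 2: Count signs: positive = 9, negative = 4.
Step 3: Under H0: P(positive) = 0.5, so the number of positives S ~ Bin(13, 0.5).
Step 4: Two-sided exact p-value = sum of Bin(13,0.5) probabilities at or below the observed probability = 0.266846.
Step 5: alpha = 0.05. fail to reject H0.

n_eff = 13, pos = 9, neg = 4, p = 0.266846, fail to reject H0.


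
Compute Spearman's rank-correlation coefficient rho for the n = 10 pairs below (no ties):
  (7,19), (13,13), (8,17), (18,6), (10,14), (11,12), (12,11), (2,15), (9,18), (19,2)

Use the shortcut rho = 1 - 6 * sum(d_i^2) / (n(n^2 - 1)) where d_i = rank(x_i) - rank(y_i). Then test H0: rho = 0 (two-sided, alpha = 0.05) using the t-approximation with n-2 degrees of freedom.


Step 1: Rank x and y separately (midranks; no ties here).
rank(x): 7->2, 13->8, 8->3, 18->9, 10->5, 11->6, 12->7, 2->1, 9->4, 19->10
rank(y): 19->10, 13->5, 17->8, 6->2, 14->6, 12->4, 11->3, 15->7, 18->9, 2->1
Step 2: d_i = R_x(i) - R_y(i); compute d_i^2.
  (2-10)^2=64, (8-5)^2=9, (3-8)^2=25, (9-2)^2=49, (5-6)^2=1, (6-4)^2=4, (7-3)^2=16, (1-7)^2=36, (4-9)^2=25, (10-1)^2=81
sum(d^2) = 310.
Step 3: rho = 1 - 6*310 / (10*(10^2 - 1)) = 1 - 1860/990 = -0.878788.
Step 4: Under H0, t = rho * sqrt((n-2)/(1-rho^2)) = -5.2086 ~ t(8).
Step 5: Two-sided p-value from the t-distribution with 8 df = 0.000814.
Step 6: alpha = 0.05. reject H0.

rho = -0.8788, p = 0.000814, reject H0 at alpha = 0.05.


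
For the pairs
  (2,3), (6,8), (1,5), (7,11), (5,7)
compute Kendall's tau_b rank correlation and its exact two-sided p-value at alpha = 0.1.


Step 1: Enumerate the 10 unordered pairs (i,j) with i<j and classify each by sign(x_j-x_i) * sign(y_j-y_i).
  (1,2):dx=+4,dy=+5->C; (1,3):dx=-1,dy=+2->D; (1,4):dx=+5,dy=+8->C; (1,5):dx=+3,dy=+4->C
  (2,3):dx=-5,dy=-3->C; (2,4):dx=+1,dy=+3->C; (2,5):dx=-1,dy=-1->C; (3,4):dx=+6,dy=+6->C
  (3,5):dx=+4,dy=+2->C; (4,5):dx=-2,dy=-4->C
Step 2: C = 9, D = 1, total pairs = 10.
Step 3: tau = (C - D)/(n(n-1)/2) = (9 - 1)/10 = 0.800000.
Step 4: Exact two-sided p-value (enumerate n! = 120 permutations of y under H0): p = 0.083333.
Step 5: alpha = 0.1. reject H0.

tau_b = 0.8000 (C=9, D=1), p = 0.083333, reject H0.


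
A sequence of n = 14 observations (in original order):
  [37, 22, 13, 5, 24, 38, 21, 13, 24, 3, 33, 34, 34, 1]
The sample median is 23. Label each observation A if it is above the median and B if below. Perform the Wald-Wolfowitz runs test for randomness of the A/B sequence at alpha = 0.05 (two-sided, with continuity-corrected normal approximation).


Step 1: Compute median = 23; label A = above, B = below.
Labels in order: ABBBAABBABAAAB  (n_A = 7, n_B = 7)
Step 2: Count runs R = 8.
Step 3: Under H0 (random ordering), E[R] = 2*n_A*n_B/(n_A+n_B) + 1 = 2*7*7/14 + 1 = 8.0000.
        Var[R] = 2*n_A*n_B*(2*n_A*n_B - n_A - n_B) / ((n_A+n_B)^2 * (n_A+n_B-1)) = 8232/2548 = 3.2308.
        SD[R] = 1.7974.
Step 4: R = E[R], so z = 0 with no continuity correction.
Step 5: Two-sided p-value via normal approximation = 2*(1 - Phi(|z|)) = 1.000000.
Step 6: alpha = 0.05. fail to reject H0.

R = 8, z = 0.0000, p = 1.000000, fail to reject H0.


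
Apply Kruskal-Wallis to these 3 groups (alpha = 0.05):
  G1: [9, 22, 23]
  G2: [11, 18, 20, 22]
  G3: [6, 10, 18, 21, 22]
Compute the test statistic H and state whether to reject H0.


Step 1: Combine all N = 12 observations and assign midranks.
sorted (value, group, rank): (6,G3,1), (9,G1,2), (10,G3,3), (11,G2,4), (18,G2,5.5), (18,G3,5.5), (20,G2,7), (21,G3,8), (22,G1,10), (22,G2,10), (22,G3,10), (23,G1,12)
Step 2: Sum ranks within each group.
R_1 = 24 (n_1 = 3)
R_2 = 26.5 (n_2 = 4)
R_3 = 27.5 (n_3 = 5)
Step 3: H = 12/(N(N+1)) * sum(R_i^2/n_i) - 3(N+1)
     = 12/(12*13) * (24^2/3 + 26.5^2/4 + 27.5^2/5) - 3*13
     = 0.076923 * 518.812 - 39
     = 0.908654.
Step 4: Ties present; correction factor C = 1 - 30/(12^3 - 12) = 0.982517. Corrected H = 0.908654 / 0.982517 = 0.924822.
Step 5: Under H0, H ~ chi^2(2); p-value = 0.629763.
Step 6: alpha = 0.05. fail to reject H0.

H = 0.9248, df = 2, p = 0.629763, fail to reject H0.


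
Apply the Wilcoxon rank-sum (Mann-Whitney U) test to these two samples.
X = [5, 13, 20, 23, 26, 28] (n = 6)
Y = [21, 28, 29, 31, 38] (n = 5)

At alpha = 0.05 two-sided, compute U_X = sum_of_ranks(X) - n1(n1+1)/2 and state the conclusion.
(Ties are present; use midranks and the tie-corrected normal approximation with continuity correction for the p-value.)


Step 1: Combine and sort all 11 observations; assign midranks.
sorted (value, group): (5,X), (13,X), (20,X), (21,Y), (23,X), (26,X), (28,X), (28,Y), (29,Y), (31,Y), (38,Y)
ranks: 5->1, 13->2, 20->3, 21->4, 23->5, 26->6, 28->7.5, 28->7.5, 29->9, 31->10, 38->11
Step 2: Rank sum for X: R1 = 1 + 2 + 3 + 5 + 6 + 7.5 = 24.5.
Step 3: U_X = R1 - n1(n1+1)/2 = 24.5 - 6*7/2 = 24.5 - 21 = 3.5.
       U_Y = n1*n2 - U_X = 30 - 3.5 = 26.5.
Step 4: Ties are present, so use the tie-corrected normal approximation (with continuity correction) for the p-value.
Step 5: p-value = 0.044126; compare to alpha = 0.05. reject H0.

U_X = 3.5, p = 0.044126, reject H0 at alpha = 0.05.


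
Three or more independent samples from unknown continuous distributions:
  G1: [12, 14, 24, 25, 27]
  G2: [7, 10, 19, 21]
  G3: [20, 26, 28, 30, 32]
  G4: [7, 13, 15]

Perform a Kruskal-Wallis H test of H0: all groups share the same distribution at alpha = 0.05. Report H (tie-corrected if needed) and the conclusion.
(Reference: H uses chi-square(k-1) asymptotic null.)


Step 1: Combine all N = 17 observations and assign midranks.
sorted (value, group, rank): (7,G2,1.5), (7,G4,1.5), (10,G2,3), (12,G1,4), (13,G4,5), (14,G1,6), (15,G4,7), (19,G2,8), (20,G3,9), (21,G2,10), (24,G1,11), (25,G1,12), (26,G3,13), (27,G1,14), (28,G3,15), (30,G3,16), (32,G3,17)
Step 2: Sum ranks within each group.
R_1 = 47 (n_1 = 5)
R_2 = 22.5 (n_2 = 4)
R_3 = 70 (n_3 = 5)
R_4 = 13.5 (n_4 = 3)
Step 3: H = 12/(N(N+1)) * sum(R_i^2/n_i) - 3(N+1)
     = 12/(17*18) * (47^2/5 + 22.5^2/4 + 70^2/5 + 13.5^2/3) - 3*18
     = 0.039216 * 1609.11 - 54
     = 9.102451.
Step 4: Ties present; correction factor C = 1 - 6/(17^3 - 17) = 0.998775. Corrected H = 9.102451 / 0.998775 = 9.113620.
Step 5: Under H0, H ~ chi^2(3); p-value = 0.027818.
Step 6: alpha = 0.05. reject H0.

H = 9.1136, df = 3, p = 0.027818, reject H0.


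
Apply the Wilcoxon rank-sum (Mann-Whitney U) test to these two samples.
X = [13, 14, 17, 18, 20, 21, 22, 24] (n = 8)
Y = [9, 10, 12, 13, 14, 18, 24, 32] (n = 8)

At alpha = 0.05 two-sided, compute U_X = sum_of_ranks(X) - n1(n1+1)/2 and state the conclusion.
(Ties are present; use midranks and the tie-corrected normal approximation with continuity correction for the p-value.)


Step 1: Combine and sort all 16 observations; assign midranks.
sorted (value, group): (9,Y), (10,Y), (12,Y), (13,X), (13,Y), (14,X), (14,Y), (17,X), (18,X), (18,Y), (20,X), (21,X), (22,X), (24,X), (24,Y), (32,Y)
ranks: 9->1, 10->2, 12->3, 13->4.5, 13->4.5, 14->6.5, 14->6.5, 17->8, 18->9.5, 18->9.5, 20->11, 21->12, 22->13, 24->14.5, 24->14.5, 32->16
Step 2: Rank sum for X: R1 = 4.5 + 6.5 + 8 + 9.5 + 11 + 12 + 13 + 14.5 = 79.
Step 3: U_X = R1 - n1(n1+1)/2 = 79 - 8*9/2 = 79 - 36 = 43.
       U_Y = n1*n2 - U_X = 64 - 43 = 21.
Step 4: Ties are present, so use the tie-corrected normal approximation (with continuity correction) for the p-value.
Step 5: p-value = 0.268736; compare to alpha = 0.05. fail to reject H0.

U_X = 43, p = 0.268736, fail to reject H0 at alpha = 0.05.


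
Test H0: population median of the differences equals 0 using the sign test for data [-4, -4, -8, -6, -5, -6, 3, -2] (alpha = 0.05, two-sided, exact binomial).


Step 1: Discard zero differences. Original n = 8; n_eff = number of nonzero differences = 8.
Nonzero differences (with sign): -4, -4, -8, -6, -5, -6, +3, -2
Step 2: Count signs: positive = 1, negative = 7.
Step 3: Under H0: P(positive) = 0.5, so the number of positives S ~ Bin(8, 0.5).
Step 4: Two-sided exact p-value = sum of Bin(8,0.5) probabilities at or below the observed probability = 0.070312.
Step 5: alpha = 0.05. fail to reject H0.

n_eff = 8, pos = 1, neg = 7, p = 0.070312, fail to reject H0.


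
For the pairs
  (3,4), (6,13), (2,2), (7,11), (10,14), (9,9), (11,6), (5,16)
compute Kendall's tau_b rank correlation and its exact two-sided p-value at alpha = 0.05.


Step 1: Enumerate the 28 unordered pairs (i,j) with i<j and classify each by sign(x_j-x_i) * sign(y_j-y_i).
  (1,2):dx=+3,dy=+9->C; (1,3):dx=-1,dy=-2->C; (1,4):dx=+4,dy=+7->C; (1,5):dx=+7,dy=+10->C
  (1,6):dx=+6,dy=+5->C; (1,7):dx=+8,dy=+2->C; (1,8):dx=+2,dy=+12->C; (2,3):dx=-4,dy=-11->C
  (2,4):dx=+1,dy=-2->D; (2,5):dx=+4,dy=+1->C; (2,6):dx=+3,dy=-4->D; (2,7):dx=+5,dy=-7->D
  (2,8):dx=-1,dy=+3->D; (3,4):dx=+5,dy=+9->C; (3,5):dx=+8,dy=+12->C; (3,6):dx=+7,dy=+7->C
  (3,7):dx=+9,dy=+4->C; (3,8):dx=+3,dy=+14->C; (4,5):dx=+3,dy=+3->C; (4,6):dx=+2,dy=-2->D
  (4,7):dx=+4,dy=-5->D; (4,8):dx=-2,dy=+5->D; (5,6):dx=-1,dy=-5->C; (5,7):dx=+1,dy=-8->D
  (5,8):dx=-5,dy=+2->D; (6,7):dx=+2,dy=-3->D; (6,8):dx=-4,dy=+7->D; (7,8):dx=-6,dy=+10->D
Step 2: C = 16, D = 12, total pairs = 28.
Step 3: tau = (C - D)/(n(n-1)/2) = (16 - 12)/28 = 0.142857.
Step 4: Exact two-sided p-value (enumerate n! = 40320 permutations of y under H0): p = 0.719544.
Step 5: alpha = 0.05. fail to reject H0.

tau_b = 0.1429 (C=16, D=12), p = 0.719544, fail to reject H0.


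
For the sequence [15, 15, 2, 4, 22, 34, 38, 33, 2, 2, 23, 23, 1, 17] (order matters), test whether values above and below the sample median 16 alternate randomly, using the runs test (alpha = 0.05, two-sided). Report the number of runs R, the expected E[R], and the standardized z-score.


Step 1: Compute median = 16; label A = above, B = below.
Labels in order: BBBBAAAABBAABA  (n_A = 7, n_B = 7)
Step 2: Count runs R = 6.
Step 3: Under H0 (random ordering), E[R] = 2*n_A*n_B/(n_A+n_B) + 1 = 2*7*7/14 + 1 = 8.0000.
        Var[R] = 2*n_A*n_B*(2*n_A*n_B - n_A - n_B) / ((n_A+n_B)^2 * (n_A+n_B-1)) = 8232/2548 = 3.2308.
        SD[R] = 1.7974.
Step 4: Continuity-corrected z = (R + 0.5 - E[R]) / SD[R] = (6 + 0.5 - 8.0000) / 1.7974 = -0.8345.
Step 5: Two-sided p-value via normal approximation = 2*(1 - Phi(|z|)) = 0.403986.
Step 6: alpha = 0.05. fail to reject H0.

R = 6, z = -0.8345, p = 0.403986, fail to reject H0.


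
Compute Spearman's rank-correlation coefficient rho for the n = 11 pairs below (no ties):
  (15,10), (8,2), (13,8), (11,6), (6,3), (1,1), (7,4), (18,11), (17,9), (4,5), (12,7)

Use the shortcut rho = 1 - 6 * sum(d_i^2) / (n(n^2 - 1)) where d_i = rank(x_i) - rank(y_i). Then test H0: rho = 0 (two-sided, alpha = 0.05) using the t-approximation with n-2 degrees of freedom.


Step 1: Rank x and y separately (midranks; no ties here).
rank(x): 15->9, 8->5, 13->8, 11->6, 6->3, 1->1, 7->4, 18->11, 17->10, 4->2, 12->7
rank(y): 10->10, 2->2, 8->8, 6->6, 3->3, 1->1, 4->4, 11->11, 9->9, 5->5, 7->7
Step 2: d_i = R_x(i) - R_y(i); compute d_i^2.
  (9-10)^2=1, (5-2)^2=9, (8-8)^2=0, (6-6)^2=0, (3-3)^2=0, (1-1)^2=0, (4-4)^2=0, (11-11)^2=0, (10-9)^2=1, (2-5)^2=9, (7-7)^2=0
sum(d^2) = 20.
Step 3: rho = 1 - 6*20 / (11*(11^2 - 1)) = 1 - 120/1320 = 0.909091.
Step 4: Under H0, t = rho * sqrt((n-2)/(1-rho^2)) = 6.5465 ~ t(9).
Step 5: Two-sided p-value from the t-distribution with 9 df = 0.000106.
Step 6: alpha = 0.05. reject H0.

rho = 0.9091, p = 0.000106, reject H0 at alpha = 0.05.


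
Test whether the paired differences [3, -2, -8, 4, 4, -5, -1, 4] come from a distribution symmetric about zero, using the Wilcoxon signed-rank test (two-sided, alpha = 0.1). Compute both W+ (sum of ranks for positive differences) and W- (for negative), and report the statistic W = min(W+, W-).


Step 1: Drop any zero differences (none here) and take |d_i|.
|d| = [3, 2, 8, 4, 4, 5, 1, 4]
Step 2: Midrank |d_i| (ties get averaged ranks).
ranks: |3|->3, |2|->2, |8|->8, |4|->5, |4|->5, |5|->7, |1|->1, |4|->5
Step 3: Attach original signs; sum ranks with positive sign and with negative sign.
W+ = 3 + 5 + 5 + 5 = 18
W- = 2 + 8 + 7 + 1 = 18
(Check: W+ + W- = 36 should equal n(n+1)/2 = 36.)
Step 4: Test statistic W = min(W+, W-) = 18.
Step 5: Ties in |d|, so use the tie-corrected normal approximation.
        E[W] = n(n+1)/4 = 8*9/4 = 18.
        Tie groups: |d|=4 (t=3); sum(t^3 - t) = 24.
        Var[W] = n(n+1)(2n+1)/24 - sum(t^3-t)/48 = 1224/24 - 24/48 = 50.5.
        z = (W - E[W]) / sqrt(Var[W]) = (18 - 18) / 7.1063 = 0.0000.
        Two-sided p = 2*Phi(z) = 1.000000.
Step 6: alpha = 0.1. fail to reject H0.

W+ = 18, W- = 18, W = min = 18, p = 1.000000, fail to reject H0.


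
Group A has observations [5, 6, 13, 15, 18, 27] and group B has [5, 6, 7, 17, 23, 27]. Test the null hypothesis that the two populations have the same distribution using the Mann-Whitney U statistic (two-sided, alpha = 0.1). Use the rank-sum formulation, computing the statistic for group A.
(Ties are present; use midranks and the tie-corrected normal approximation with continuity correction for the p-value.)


Step 1: Combine and sort all 12 observations; assign midranks.
sorted (value, group): (5,X), (5,Y), (6,X), (6,Y), (7,Y), (13,X), (15,X), (17,Y), (18,X), (23,Y), (27,X), (27,Y)
ranks: 5->1.5, 5->1.5, 6->3.5, 6->3.5, 7->5, 13->6, 15->7, 17->8, 18->9, 23->10, 27->11.5, 27->11.5
Step 2: Rank sum for X: R1 = 1.5 + 3.5 + 6 + 7 + 9 + 11.5 = 38.5.
Step 3: U_X = R1 - n1(n1+1)/2 = 38.5 - 6*7/2 = 38.5 - 21 = 17.5.
       U_Y = n1*n2 - U_X = 36 - 17.5 = 18.5.
Step 4: Ties are present, so use the tie-corrected normal approximation (with continuity correction) for the p-value.
Step 5: p-value = 1.000000; compare to alpha = 0.1. fail to reject H0.

U_X = 17.5, p = 1.000000, fail to reject H0 at alpha = 0.1.


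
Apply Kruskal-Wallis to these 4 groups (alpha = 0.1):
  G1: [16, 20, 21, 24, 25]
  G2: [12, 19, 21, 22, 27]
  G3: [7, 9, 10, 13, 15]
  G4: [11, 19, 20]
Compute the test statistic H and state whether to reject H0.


Step 1: Combine all N = 18 observations and assign midranks.
sorted (value, group, rank): (7,G3,1), (9,G3,2), (10,G3,3), (11,G4,4), (12,G2,5), (13,G3,6), (15,G3,7), (16,G1,8), (19,G2,9.5), (19,G4,9.5), (20,G1,11.5), (20,G4,11.5), (21,G1,13.5), (21,G2,13.5), (22,G2,15), (24,G1,16), (25,G1,17), (27,G2,18)
Step 2: Sum ranks within each group.
R_1 = 66 (n_1 = 5)
R_2 = 61 (n_2 = 5)
R_3 = 19 (n_3 = 5)
R_4 = 25 (n_4 = 3)
Step 3: H = 12/(N(N+1)) * sum(R_i^2/n_i) - 3(N+1)
     = 12/(18*19) * (66^2/5 + 61^2/5 + 19^2/5 + 25^2/3) - 3*19
     = 0.035088 * 1895.93 - 57
     = 9.523977.
Step 4: Ties present; correction factor C = 1 - 18/(18^3 - 18) = 0.996904. Corrected H = 9.523977 / 0.996904 = 9.553554.
Step 5: Under H0, H ~ chi^2(3); p-value = 0.022768.
Step 6: alpha = 0.1. reject H0.

H = 9.5536, df = 3, p = 0.022768, reject H0.


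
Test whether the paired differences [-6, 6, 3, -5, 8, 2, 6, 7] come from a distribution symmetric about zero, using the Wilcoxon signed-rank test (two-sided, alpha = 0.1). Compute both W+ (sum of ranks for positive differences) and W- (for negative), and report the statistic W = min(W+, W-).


Step 1: Drop any zero differences (none here) and take |d_i|.
|d| = [6, 6, 3, 5, 8, 2, 6, 7]
Step 2: Midrank |d_i| (ties get averaged ranks).
ranks: |6|->5, |6|->5, |3|->2, |5|->3, |8|->8, |2|->1, |6|->5, |7|->7
Step 3: Attach original signs; sum ranks with positive sign and with negative sign.
W+ = 5 + 2 + 8 + 1 + 5 + 7 = 28
W- = 5 + 3 = 8
(Check: W+ + W- = 36 should equal n(n+1)/2 = 36.)
Step 4: Test statistic W = min(W+, W-) = 8.
Step 5: Ties in |d|, so use the tie-corrected normal approximation.
        E[W] = n(n+1)/4 = 8*9/4 = 18.
        Tie groups: |d|=6 (t=3); sum(t^3 - t) = 24.
        Var[W] = n(n+1)(2n+1)/24 - sum(t^3-t)/48 = 1224/24 - 24/48 = 50.5.
        z = (W - E[W]) / sqrt(Var[W]) = (8 - 18) / 7.1063 = -1.4072.
        Two-sided p = 2*Phi(z) = 0.159370.
Step 6: alpha = 0.1. fail to reject H0.

W+ = 28, W- = 8, W = min = 8, p = 0.159370, fail to reject H0.


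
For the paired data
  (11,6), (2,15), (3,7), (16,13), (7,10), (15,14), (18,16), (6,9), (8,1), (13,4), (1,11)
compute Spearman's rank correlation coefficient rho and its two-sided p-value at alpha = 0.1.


Step 1: Rank x and y separately (midranks; no ties here).
rank(x): 11->7, 2->2, 3->3, 16->10, 7->5, 15->9, 18->11, 6->4, 8->6, 13->8, 1->1
rank(y): 6->3, 15->10, 7->4, 13->8, 10->6, 14->9, 16->11, 9->5, 1->1, 4->2, 11->7
Step 2: d_i = R_x(i) - R_y(i); compute d_i^2.
  (7-3)^2=16, (2-10)^2=64, (3-4)^2=1, (10-8)^2=4, (5-6)^2=1, (9-9)^2=0, (11-11)^2=0, (4-5)^2=1, (6-1)^2=25, (8-2)^2=36, (1-7)^2=36
sum(d^2) = 184.
Step 3: rho = 1 - 6*184 / (11*(11^2 - 1)) = 1 - 1104/1320 = 0.163636.
Step 4: Under H0, t = rho * sqrt((n-2)/(1-rho^2)) = 0.4976 ~ t(9).
Step 5: Two-sided p-value from the t-distribution with 9 df = 0.630685.
Step 6: alpha = 0.1. fail to reject H0.

rho = 0.1636, p = 0.630685, fail to reject H0 at alpha = 0.1.


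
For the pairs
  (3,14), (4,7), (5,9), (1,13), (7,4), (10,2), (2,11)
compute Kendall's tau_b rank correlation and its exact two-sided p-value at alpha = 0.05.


Step 1: Enumerate the 21 unordered pairs (i,j) with i<j and classify each by sign(x_j-x_i) * sign(y_j-y_i).
  (1,2):dx=+1,dy=-7->D; (1,3):dx=+2,dy=-5->D; (1,4):dx=-2,dy=-1->C; (1,5):dx=+4,dy=-10->D
  (1,6):dx=+7,dy=-12->D; (1,7):dx=-1,dy=-3->C; (2,3):dx=+1,dy=+2->C; (2,4):dx=-3,dy=+6->D
  (2,5):dx=+3,dy=-3->D; (2,6):dx=+6,dy=-5->D; (2,7):dx=-2,dy=+4->D; (3,4):dx=-4,dy=+4->D
  (3,5):dx=+2,dy=-5->D; (3,6):dx=+5,dy=-7->D; (3,7):dx=-3,dy=+2->D; (4,5):dx=+6,dy=-9->D
  (4,6):dx=+9,dy=-11->D; (4,7):dx=+1,dy=-2->D; (5,6):dx=+3,dy=-2->D; (5,7):dx=-5,dy=+7->D
  (6,7):dx=-8,dy=+9->D
Step 2: C = 3, D = 18, total pairs = 21.
Step 3: tau = (C - D)/(n(n-1)/2) = (3 - 18)/21 = -0.714286.
Step 4: Exact two-sided p-value (enumerate n! = 5040 permutations of y under H0): p = 0.030159.
Step 5: alpha = 0.05. reject H0.

tau_b = -0.7143 (C=3, D=18), p = 0.030159, reject H0.


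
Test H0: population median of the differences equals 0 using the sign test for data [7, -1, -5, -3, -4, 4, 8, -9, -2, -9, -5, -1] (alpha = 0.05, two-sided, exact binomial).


Step 1: Discard zero differences. Original n = 12; n_eff = number of nonzero differences = 12.
Nonzero differences (with sign): +7, -1, -5, -3, -4, +4, +8, -9, -2, -9, -5, -1
Step 2: Count signs: positive = 3, negative = 9.
Step 3: Under H0: P(positive) = 0.5, so the number of positives S ~ Bin(12, 0.5).
Step 4: Two-sided exact p-value = sum of Bin(12,0.5) probabilities at or below the observed probability = 0.145996.
Step 5: alpha = 0.05. fail to reject H0.

n_eff = 12, pos = 3, neg = 9, p = 0.145996, fail to reject H0.


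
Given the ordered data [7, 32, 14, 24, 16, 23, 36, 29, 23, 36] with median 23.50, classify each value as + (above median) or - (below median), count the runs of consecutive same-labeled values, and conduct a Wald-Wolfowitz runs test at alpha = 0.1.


Step 1: Compute median = 23.50; label A = above, B = below.
Labels in order: BABABBAABA  (n_A = 5, n_B = 5)
Step 2: Count runs R = 8.
Step 3: Under H0 (random ordering), E[R] = 2*n_A*n_B/(n_A+n_B) + 1 = 2*5*5/10 + 1 = 6.0000.
        Var[R] = 2*n_A*n_B*(2*n_A*n_B - n_A - n_B) / ((n_A+n_B)^2 * (n_A+n_B-1)) = 2000/900 = 2.2222.
        SD[R] = 1.4907.
Step 4: Continuity-corrected z = (R - 0.5 - E[R]) / SD[R] = (8 - 0.5 - 6.0000) / 1.4907 = 1.0062.
Step 5: Two-sided p-value via normal approximation = 2*(1 - Phi(|z|)) = 0.314305.
Step 6: alpha = 0.1. fail to reject H0.

R = 8, z = 1.0062, p = 0.314305, fail to reject H0.


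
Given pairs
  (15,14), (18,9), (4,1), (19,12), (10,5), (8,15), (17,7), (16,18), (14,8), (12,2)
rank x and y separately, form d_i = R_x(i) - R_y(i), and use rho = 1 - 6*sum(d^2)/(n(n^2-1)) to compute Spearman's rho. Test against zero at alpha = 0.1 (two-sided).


Step 1: Rank x and y separately (midranks; no ties here).
rank(x): 15->6, 18->9, 4->1, 19->10, 10->3, 8->2, 17->8, 16->7, 14->5, 12->4
rank(y): 14->8, 9->6, 1->1, 12->7, 5->3, 15->9, 7->4, 18->10, 8->5, 2->2
Step 2: d_i = R_x(i) - R_y(i); compute d_i^2.
  (6-8)^2=4, (9-6)^2=9, (1-1)^2=0, (10-7)^2=9, (3-3)^2=0, (2-9)^2=49, (8-4)^2=16, (7-10)^2=9, (5-5)^2=0, (4-2)^2=4
sum(d^2) = 100.
Step 3: rho = 1 - 6*100 / (10*(10^2 - 1)) = 1 - 600/990 = 0.393939.
Step 4: Under H0, t = rho * sqrt((n-2)/(1-rho^2)) = 1.2123 ~ t(8).
Step 5: Two-sided p-value from the t-distribution with 8 df = 0.259998.
Step 6: alpha = 0.1. fail to reject H0.

rho = 0.3939, p = 0.259998, fail to reject H0 at alpha = 0.1.


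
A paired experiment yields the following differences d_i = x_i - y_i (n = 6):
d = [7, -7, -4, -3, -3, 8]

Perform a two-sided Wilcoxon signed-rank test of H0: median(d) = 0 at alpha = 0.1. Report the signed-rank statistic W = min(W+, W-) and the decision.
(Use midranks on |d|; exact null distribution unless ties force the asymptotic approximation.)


Step 1: Drop any zero differences (none here) and take |d_i|.
|d| = [7, 7, 4, 3, 3, 8]
Step 2: Midrank |d_i| (ties get averaged ranks).
ranks: |7|->4.5, |7|->4.5, |4|->3, |3|->1.5, |3|->1.5, |8|->6
Step 3: Attach original signs; sum ranks with positive sign and with negative sign.
W+ = 4.5 + 6 = 10.5
W- = 4.5 + 3 + 1.5 + 1.5 = 10.5
(Check: W+ + W- = 21 should equal n(n+1)/2 = 21.)
Step 4: Test statistic W = min(W+, W-) = 10.5.
Step 5: Ties in |d|, so use the tie-corrected normal approximation.
        E[W] = n(n+1)/4 = 6*7/4 = 10.5.
        Tie groups: |d|=3 (t=2), |d|=7 (t=2); sum(t^3 - t) = 12.
        Var[W] = n(n+1)(2n+1)/24 - sum(t^3-t)/48 = 546/24 - 12/48 = 22.5.
        z = (W - E[W]) / sqrt(Var[W]) = (10.5 - 10.5) / 4.7434 = 0.0000.
        Two-sided p = 2*Phi(z) = 1.000000.
Step 6: alpha = 0.1. fail to reject H0.

W+ = 10.5, W- = 10.5, W = min = 10.5, p = 1.000000, fail to reject H0.
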